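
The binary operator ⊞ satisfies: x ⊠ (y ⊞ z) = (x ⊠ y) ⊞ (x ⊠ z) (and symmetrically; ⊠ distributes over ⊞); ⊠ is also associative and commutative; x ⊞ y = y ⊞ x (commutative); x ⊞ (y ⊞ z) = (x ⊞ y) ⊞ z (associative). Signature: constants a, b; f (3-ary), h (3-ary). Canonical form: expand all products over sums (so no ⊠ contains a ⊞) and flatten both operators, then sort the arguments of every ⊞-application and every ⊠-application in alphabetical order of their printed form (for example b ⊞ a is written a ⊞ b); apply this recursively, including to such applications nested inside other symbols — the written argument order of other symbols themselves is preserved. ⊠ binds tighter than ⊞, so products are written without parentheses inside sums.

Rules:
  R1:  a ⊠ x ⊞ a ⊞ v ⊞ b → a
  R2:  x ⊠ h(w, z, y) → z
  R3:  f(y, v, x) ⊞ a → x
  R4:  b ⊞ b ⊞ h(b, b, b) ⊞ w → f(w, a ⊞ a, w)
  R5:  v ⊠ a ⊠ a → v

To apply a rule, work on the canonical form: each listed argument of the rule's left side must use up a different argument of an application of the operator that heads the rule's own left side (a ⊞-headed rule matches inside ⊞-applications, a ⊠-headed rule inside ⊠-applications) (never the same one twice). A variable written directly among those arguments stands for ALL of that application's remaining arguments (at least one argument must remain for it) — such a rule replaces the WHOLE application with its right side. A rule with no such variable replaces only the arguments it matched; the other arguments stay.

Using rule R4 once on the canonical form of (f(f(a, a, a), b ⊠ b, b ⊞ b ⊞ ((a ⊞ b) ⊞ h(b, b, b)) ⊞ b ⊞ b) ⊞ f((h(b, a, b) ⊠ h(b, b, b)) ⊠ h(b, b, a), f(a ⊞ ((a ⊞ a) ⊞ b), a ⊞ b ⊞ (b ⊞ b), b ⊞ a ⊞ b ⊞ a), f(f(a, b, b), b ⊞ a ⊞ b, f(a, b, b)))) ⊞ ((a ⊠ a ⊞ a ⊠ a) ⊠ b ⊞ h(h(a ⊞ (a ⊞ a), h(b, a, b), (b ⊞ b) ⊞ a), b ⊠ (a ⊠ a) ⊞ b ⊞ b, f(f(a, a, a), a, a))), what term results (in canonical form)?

Canonical form:  a ⊠ a ⊠ b ⊞ a ⊠ a ⊠ b ⊞ f(f(a, a, a), b ⊠ b, a ⊞ b ⊞ b ⊞ b ⊞ b ⊞ b ⊞ h(b, b, b)) ⊞ f(h(b, a, b) ⊠ h(b, b, a) ⊠ h(b, b, b), f(a ⊞ a ⊞ a ⊞ b, a ⊞ b ⊞ b ⊞ b, a ⊞ a ⊞ b ⊞ b), f(f(a, b, b), a ⊞ b ⊞ b, f(a, b, b))) ⊞ h(h(a ⊞ a ⊞ a, h(b, a, b), a ⊞ b ⊞ b), a ⊠ a ⊠ b ⊞ b ⊞ b, f(f(a, a, a), a, a))
R4 matches:  uses b, b, h(b, b, b);  w := a ⊞ b ⊞ b ⊞ b
The variable takes the whole remainder — replace the entire application.
Result:  a ⊠ a ⊠ b ⊞ a ⊠ a ⊠ b ⊞ f(f(a, a, a), b ⊠ b, f(a ⊞ b ⊞ b ⊞ b, a ⊞ a, a ⊞ b ⊞ b ⊞ b)) ⊞ f(h(b, a, b) ⊠ h(b, b, a) ⊠ h(b, b, b), f(a ⊞ a ⊞ a ⊞ b, a ⊞ b ⊞ b ⊞ b, a ⊞ a ⊞ b ⊞ b), f(f(a, b, b), a ⊞ b ⊞ b, f(a, b, b))) ⊞ h(h(a ⊞ a ⊞ a, h(b, a, b), a ⊞ b ⊞ b), a ⊠ a ⊠ b ⊞ b ⊞ b, f(f(a, a, a), a, a))

Answer: a ⊠ a ⊠ b ⊞ a ⊠ a ⊠ b ⊞ f(f(a, a, a), b ⊠ b, f(a ⊞ b ⊞ b ⊞ b, a ⊞ a, a ⊞ b ⊞ b ⊞ b)) ⊞ f(h(b, a, b) ⊠ h(b, b, a) ⊠ h(b, b, b), f(a ⊞ a ⊞ a ⊞ b, a ⊞ b ⊞ b ⊞ b, a ⊞ a ⊞ b ⊞ b), f(f(a, b, b), a ⊞ b ⊞ b, f(a, b, b))) ⊞ h(h(a ⊞ a ⊞ a, h(b, a, b), a ⊞ b ⊞ b), a ⊠ a ⊠ b ⊞ b ⊞ b, f(f(a, a, a), a, a))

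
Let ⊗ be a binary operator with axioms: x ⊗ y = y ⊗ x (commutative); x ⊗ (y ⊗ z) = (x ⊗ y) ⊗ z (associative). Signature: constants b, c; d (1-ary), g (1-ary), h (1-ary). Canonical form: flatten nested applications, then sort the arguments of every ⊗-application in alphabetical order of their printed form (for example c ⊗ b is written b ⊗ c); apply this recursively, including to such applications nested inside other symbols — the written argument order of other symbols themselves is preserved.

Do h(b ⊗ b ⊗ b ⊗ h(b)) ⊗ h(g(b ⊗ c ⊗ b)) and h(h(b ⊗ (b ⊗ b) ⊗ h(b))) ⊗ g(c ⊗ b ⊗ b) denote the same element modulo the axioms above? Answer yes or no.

Answer: no — h(b ⊗ b ⊗ b ⊗ h(b)) ⊗ h(g(b ⊗ b ⊗ c)) vs g(b ⊗ b ⊗ c) ⊗ h(h(b ⊗ b ⊗ b ⊗ h(b)))

Derivation:
Left:  h(b ⊗ b ⊗ b ⊗ h(b)) ⊗ h(g(b ⊗ c ⊗ b))
  Inside:  h(g(b ⊗ c ⊗ b))  →  h(g(b ⊗ b ⊗ c))
  Sort arguments:  h(b ⊗ b ⊗ b ⊗ h(b)) ⊗ h(g(b ⊗ b ⊗ c))
Right:  h(h(b ⊗ (b ⊗ b) ⊗ h(b))) ⊗ g(c ⊗ b ⊗ b)
  Canonicalize subterm:  h(h(b ⊗ (b ⊗ b) ⊗ h(b)))  →  h(h(b ⊗ b ⊗ b ⊗ h(b)))
  Canonicalize subterm:  g(c ⊗ b ⊗ b)  →  g(b ⊗ b ⊗ c)
  Sort arguments:  g(b ⊗ b ⊗ c) ⊗ h(h(b ⊗ b ⊗ b ⊗ h(b)))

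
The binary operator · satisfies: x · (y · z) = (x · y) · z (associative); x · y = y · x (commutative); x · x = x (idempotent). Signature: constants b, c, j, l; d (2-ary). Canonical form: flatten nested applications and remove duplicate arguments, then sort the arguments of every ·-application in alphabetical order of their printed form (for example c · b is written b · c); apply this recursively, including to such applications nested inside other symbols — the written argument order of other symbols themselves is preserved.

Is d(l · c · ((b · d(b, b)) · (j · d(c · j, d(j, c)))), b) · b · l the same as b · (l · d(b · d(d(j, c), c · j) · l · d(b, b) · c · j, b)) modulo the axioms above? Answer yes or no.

Answer: no — b · d(b · c · d(b, b) · d(c · j, d(j, c)) · j · l, b) · l vs b · d(b · c · d(b, b) · d(d(j, c), c · j) · j · l, b) · l

Derivation:
Left:  d(l · c · ((b · d(b, b)) · (j · d(c · j, d(j, c)))), b) · b · l
  Canonicalize subterm:  d(l · c · ((b · d(b, b)) · (j · d(c · j, d(j, c)))), b)  →  d(b · c · d(b, b) · d(c · j, d(j, c)) · j · l, b)
  Sort arguments:  b · d(b · c · d(b, b) · d(c · j, d(j, c)) · j · l, b) · l
Right:  b · (l · d(b · d(d(j, c), c · j) · l · d(b, b) · c · j, b))
  Un-nest:  b · l · d(b · d(d(j, c), c · j) · l · d(b, b) · c · j, b)
  Simplify inside:  d(b · d(d(j, c), c · j) · l · d(b, b) · c · j, b)  →  d(b · c · d(b, b) · d(d(j, c), c · j) · j · l, b)
  Sort:  b · d(b · c · d(b, b) · d(d(j, c), c · j) · j · l, b) · l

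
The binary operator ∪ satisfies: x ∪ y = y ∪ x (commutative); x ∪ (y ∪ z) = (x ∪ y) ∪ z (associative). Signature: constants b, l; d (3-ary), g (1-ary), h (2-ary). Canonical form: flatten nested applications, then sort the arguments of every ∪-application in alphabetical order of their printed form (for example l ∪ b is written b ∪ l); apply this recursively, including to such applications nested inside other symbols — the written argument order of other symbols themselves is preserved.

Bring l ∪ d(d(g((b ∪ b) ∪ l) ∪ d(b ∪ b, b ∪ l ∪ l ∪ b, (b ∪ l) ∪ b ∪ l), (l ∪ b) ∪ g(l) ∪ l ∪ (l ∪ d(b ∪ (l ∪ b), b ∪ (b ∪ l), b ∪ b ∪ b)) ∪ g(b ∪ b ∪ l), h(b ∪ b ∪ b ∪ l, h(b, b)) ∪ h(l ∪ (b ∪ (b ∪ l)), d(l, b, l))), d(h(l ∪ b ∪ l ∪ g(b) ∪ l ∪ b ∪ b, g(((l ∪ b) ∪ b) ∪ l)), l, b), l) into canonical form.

Simplify inside:  d(d(g((b ∪ b) ∪ l) ∪ d(b ∪ b, b ∪ l ∪ l ∪ b, (b ∪ l) ∪ b ∪ l), (l ∪ b) ∪ g(l) ∪ l ∪ (l ∪ d(b ∪ (l ∪ b), b ∪ (b ∪ l), b ∪ b ∪ b)) ∪ g(b ∪ b ∪ l), h(b ∪ b ∪ b ∪ l, h(b, b)) ∪ h(l ∪ (b ∪ (b ∪ l)), d(l, b, l))), d(h(l ∪ b ∪ l ∪ g(b) ∪ l ∪ b ∪ b, g(((l ∪ b) ∪ b) ∪ l)), l, b), l)  →  d(d(d(b ∪ b, b ∪ b ∪ l ∪ l, b ∪ b ∪ l ∪ l) ∪ g(b ∪ b ∪ l), b ∪ d(b ∪ b ∪ l, b ∪ b ∪ l, b ∪ b ∪ b) ∪ g(b ∪ b ∪ l) ∪ g(l) ∪ l ∪ l ∪ l, h(b ∪ b ∪ b ∪ l, h(b, b)) ∪ h(b ∪ b ∪ l ∪ l, d(l, b, l))), d(h(b ∪ b ∪ b ∪ g(b) ∪ l ∪ l ∪ l, g(b ∪ b ∪ l ∪ l)), l, b), l)
Sort:  d(d(d(b ∪ b, b ∪ b ∪ l ∪ l, b ∪ b ∪ l ∪ l) ∪ g(b ∪ b ∪ l), b ∪ d(b ∪ b ∪ l, b ∪ b ∪ l, b ∪ b ∪ b) ∪ g(b ∪ b ∪ l) ∪ g(l) ∪ l ∪ l ∪ l, h(b ∪ b ∪ b ∪ l, h(b, b)) ∪ h(b ∪ b ∪ l ∪ l, d(l, b, l))), d(h(b ∪ b ∪ b ∪ g(b) ∪ l ∪ l ∪ l, g(b ∪ b ∪ l ∪ l)), l, b), l) ∪ l

Answer: d(d(d(b ∪ b, b ∪ b ∪ l ∪ l, b ∪ b ∪ l ∪ l) ∪ g(b ∪ b ∪ l), b ∪ d(b ∪ b ∪ l, b ∪ b ∪ l, b ∪ b ∪ b) ∪ g(b ∪ b ∪ l) ∪ g(l) ∪ l ∪ l ∪ l, h(b ∪ b ∪ b ∪ l, h(b, b)) ∪ h(b ∪ b ∪ l ∪ l, d(l, b, l))), d(h(b ∪ b ∪ b ∪ g(b) ∪ l ∪ l ∪ l, g(b ∪ b ∪ l ∪ l)), l, b), l) ∪ l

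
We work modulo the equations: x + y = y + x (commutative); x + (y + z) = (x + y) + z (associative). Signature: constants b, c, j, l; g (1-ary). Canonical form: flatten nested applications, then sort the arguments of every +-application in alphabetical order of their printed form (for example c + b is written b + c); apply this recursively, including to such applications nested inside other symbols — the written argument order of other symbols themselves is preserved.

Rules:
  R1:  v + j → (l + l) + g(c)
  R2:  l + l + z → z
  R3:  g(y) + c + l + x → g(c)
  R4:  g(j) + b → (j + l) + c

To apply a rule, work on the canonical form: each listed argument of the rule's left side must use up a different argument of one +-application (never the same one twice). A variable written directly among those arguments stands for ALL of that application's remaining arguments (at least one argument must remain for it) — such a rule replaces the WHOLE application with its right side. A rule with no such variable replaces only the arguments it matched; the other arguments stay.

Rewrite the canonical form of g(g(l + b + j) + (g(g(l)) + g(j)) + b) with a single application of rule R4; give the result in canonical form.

Canonical form:  g(b + g(b + j + l) + g(g(l)) + g(j))
R4 matches:  uses b, g(j)
New term:  g(c + g(b + j + l) + g(g(l)) + j + l)

Answer: g(c + g(b + j + l) + g(g(l)) + j + l)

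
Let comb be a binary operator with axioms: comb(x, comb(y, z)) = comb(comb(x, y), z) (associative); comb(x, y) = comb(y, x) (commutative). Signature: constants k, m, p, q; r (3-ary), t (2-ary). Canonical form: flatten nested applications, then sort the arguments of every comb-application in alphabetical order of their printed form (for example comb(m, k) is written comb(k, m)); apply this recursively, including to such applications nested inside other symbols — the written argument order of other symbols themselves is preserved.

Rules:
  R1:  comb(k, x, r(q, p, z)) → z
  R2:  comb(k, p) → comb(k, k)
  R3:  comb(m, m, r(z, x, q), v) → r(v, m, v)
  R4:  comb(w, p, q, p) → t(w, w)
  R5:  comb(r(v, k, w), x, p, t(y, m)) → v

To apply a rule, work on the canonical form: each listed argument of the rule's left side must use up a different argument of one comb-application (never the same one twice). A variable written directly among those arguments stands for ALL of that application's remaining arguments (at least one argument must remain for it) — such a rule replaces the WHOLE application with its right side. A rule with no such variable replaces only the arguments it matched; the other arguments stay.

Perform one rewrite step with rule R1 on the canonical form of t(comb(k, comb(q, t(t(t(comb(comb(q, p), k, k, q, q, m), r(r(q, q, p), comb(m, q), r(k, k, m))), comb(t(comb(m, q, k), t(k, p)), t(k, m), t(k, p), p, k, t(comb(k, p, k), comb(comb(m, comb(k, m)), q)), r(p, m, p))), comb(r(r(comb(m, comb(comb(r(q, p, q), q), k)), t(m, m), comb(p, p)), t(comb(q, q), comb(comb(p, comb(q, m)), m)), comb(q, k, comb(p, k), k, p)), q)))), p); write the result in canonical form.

Canonical form:  t(comb(k, q, t(t(t(comb(k, k, m, p, q, q, q), r(r(q, q, p), comb(m, q), r(k, k, m))), comb(k, p, r(p, m, p), t(comb(k, k, p), comb(k, m, m, q)), t(comb(k, m, q), t(k, p)), t(k, m), t(k, p))), comb(q, r(r(comb(k, m, q, r(q, p, q)), t(m, m), comb(p, p)), t(comb(q, q), comb(m, m, p, q)), comb(k, k, k, p, p, q))))), p)
R1 matches:  uses k, r(q, p, q);  x := comb(m, q), z := q
The extension variable absorbs all remaining arguments, so the whole application is rewritten.
Giving:  t(comb(k, q, t(t(t(comb(k, k, m, p, q, q, q), r(r(q, q, p), comb(m, q), r(k, k, m))), comb(k, p, r(p, m, p), t(comb(k, k, p), comb(k, m, m, q)), t(comb(k, m, q), t(k, p)), t(k, m), t(k, p))), comb(q, r(r(q, t(m, m), comb(p, p)), t(comb(q, q), comb(m, m, p, q)), comb(k, k, k, p, p, q))))), p)

Answer: t(comb(k, q, t(t(t(comb(k, k, m, p, q, q, q), r(r(q, q, p), comb(m, q), r(k, k, m))), comb(k, p, r(p, m, p), t(comb(k, k, p), comb(k, m, m, q)), t(comb(k, m, q), t(k, p)), t(k, m), t(k, p))), comb(q, r(r(q, t(m, m), comb(p, p)), t(comb(q, q), comb(m, m, p, q)), comb(k, k, k, p, p, q))))), p)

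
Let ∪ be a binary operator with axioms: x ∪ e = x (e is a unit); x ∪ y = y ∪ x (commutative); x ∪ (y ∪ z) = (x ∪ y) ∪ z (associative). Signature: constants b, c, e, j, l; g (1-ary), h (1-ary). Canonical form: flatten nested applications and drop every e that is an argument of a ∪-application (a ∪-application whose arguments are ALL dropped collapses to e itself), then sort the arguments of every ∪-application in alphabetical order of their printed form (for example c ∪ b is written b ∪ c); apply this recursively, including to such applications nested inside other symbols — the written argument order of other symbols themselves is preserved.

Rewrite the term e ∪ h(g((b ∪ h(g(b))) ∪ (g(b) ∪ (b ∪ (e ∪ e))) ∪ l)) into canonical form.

Inside:  h(g((b ∪ h(g(b))) ∪ (g(b) ∪ (b ∪ (e ∪ e))) ∪ l))  →  h(g(b ∪ b ∪ g(b) ∪ h(g(b)) ∪ l))
Drop the unit:  drop e
Sort:  h(g(b ∪ b ∪ g(b) ∪ h(g(b)) ∪ l))

Answer: h(g(b ∪ b ∪ g(b) ∪ h(g(b)) ∪ l))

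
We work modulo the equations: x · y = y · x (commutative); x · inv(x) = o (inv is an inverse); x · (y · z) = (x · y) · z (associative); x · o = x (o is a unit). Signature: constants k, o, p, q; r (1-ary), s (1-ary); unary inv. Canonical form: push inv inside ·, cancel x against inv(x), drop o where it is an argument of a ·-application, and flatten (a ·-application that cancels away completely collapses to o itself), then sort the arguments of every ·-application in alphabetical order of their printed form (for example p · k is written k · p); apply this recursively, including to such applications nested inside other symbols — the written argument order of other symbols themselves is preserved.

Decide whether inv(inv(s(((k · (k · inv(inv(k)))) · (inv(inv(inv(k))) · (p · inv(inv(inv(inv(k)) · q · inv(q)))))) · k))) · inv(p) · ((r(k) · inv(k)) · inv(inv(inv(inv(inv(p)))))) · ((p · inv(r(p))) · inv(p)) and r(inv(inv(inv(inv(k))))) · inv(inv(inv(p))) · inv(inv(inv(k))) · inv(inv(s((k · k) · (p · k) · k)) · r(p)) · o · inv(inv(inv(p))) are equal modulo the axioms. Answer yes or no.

Answer: yes — both canonical forms are inv(k) · inv(p) · inv(p) · inv(r(p)) · r(k) · s(k · k · k · k · p)

Derivation:
Left:  inv(inv(s(((k · (k · inv(inv(k)))) · (inv(inv(inv(k))) · (p · inv(inv(inv(inv(k)) · q · inv(q)))))) · k))) · inv(p) · ((r(k) · inv(k)) · inv(inv(inv(inv(inv(p)))))) · ((p · inv(r(p))) · inv(p))
  Push inv inside:  distribute inv over · and collapse double inv
  Collect:  s(k · k · k · k · p) · inv(p) · inv(p) · r(k) · inv(k) · inv(r(p))
  Sort:  inv(k) · inv(p) · inv(p) · inv(r(p)) · r(k) · s(k · k · k · k · p)
Right:  r(inv(inv(inv(inv(k))))) · inv(inv(inv(p))) · inv(inv(inv(k))) · inv(inv(s((k · k) · (p · k) · k)) · r(p)) · o · inv(inv(inv(p)))
  Push inv inside:  distribute inv over · and collapse double inv
  Collect:  r(k) · inv(p) · inv(p) · inv(k) · s(k · k · k · k · p) · inv(r(p))
  Sort arguments:  inv(k) · inv(p) · inv(p) · inv(r(p)) · r(k) · s(k · k · k · k · p)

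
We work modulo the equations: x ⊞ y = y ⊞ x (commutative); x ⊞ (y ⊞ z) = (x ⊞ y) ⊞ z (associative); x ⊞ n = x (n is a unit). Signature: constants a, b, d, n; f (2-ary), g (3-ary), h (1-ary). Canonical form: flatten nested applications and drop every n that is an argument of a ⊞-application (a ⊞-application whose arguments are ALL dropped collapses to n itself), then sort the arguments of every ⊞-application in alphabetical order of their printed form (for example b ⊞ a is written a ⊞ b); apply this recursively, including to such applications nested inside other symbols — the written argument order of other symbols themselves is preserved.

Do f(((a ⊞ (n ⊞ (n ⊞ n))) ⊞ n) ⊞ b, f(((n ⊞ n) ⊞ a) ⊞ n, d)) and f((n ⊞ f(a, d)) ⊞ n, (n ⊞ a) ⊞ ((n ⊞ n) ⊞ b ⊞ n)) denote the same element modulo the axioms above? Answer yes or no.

Answer: no — f(a ⊞ b, f(a, d)) vs f(f(a, d), a ⊞ b)

Derivation:
Left:  f(((a ⊞ (n ⊞ (n ⊞ n))) ⊞ n) ⊞ b, f(((n ⊞ n) ⊞ a) ⊞ n, d))
  Descend into:  ((a ⊞ (n ⊞ (n ⊞ n))) ⊞ n) ⊞ b
  Merge nested applications:  a ⊞ n ⊞ n ⊞ n ⊞ n ⊞ b
  Units out:  drop n (×4)
  Sort:  a ⊞ b
  Put back:  f(a ⊞ b, f(a, d))
Right:  f((n ⊞ f(a, d)) ⊞ n, (n ⊞ a) ⊞ ((n ⊞ n) ⊞ b ⊞ n))
  Descend into:  (n ⊞ a) ⊞ ((n ⊞ n) ⊞ b ⊞ n)
  Flatten:  n ⊞ a ⊞ n ⊞ n ⊞ b ⊞ n
  Drop the unit:  drop n (×4)
  Order the arguments:  a ⊞ b
  Rebuild:  f(f(a, d), a ⊞ b)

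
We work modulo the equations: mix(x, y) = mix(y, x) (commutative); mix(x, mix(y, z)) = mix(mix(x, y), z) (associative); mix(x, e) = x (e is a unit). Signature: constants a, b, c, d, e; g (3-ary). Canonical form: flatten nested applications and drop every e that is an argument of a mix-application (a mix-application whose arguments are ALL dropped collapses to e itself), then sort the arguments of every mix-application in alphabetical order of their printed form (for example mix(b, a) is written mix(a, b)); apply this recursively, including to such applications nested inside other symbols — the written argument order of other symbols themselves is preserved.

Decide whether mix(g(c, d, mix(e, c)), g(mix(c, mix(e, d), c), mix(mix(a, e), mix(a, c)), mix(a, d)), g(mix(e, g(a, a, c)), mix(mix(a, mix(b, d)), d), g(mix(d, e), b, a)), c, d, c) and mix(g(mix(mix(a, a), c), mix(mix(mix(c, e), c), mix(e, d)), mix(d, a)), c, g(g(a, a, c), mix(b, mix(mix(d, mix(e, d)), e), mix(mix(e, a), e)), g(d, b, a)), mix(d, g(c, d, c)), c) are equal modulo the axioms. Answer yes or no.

Left:  mix(g(c, d, mix(e, c)), g(mix(c, mix(e, d), c), mix(mix(a, e), mix(a, c)), mix(a, d)), g(mix(e, g(a, a, c)), mix(mix(a, mix(b, d)), d), g(mix(d, e), b, a)), c, d, c)
  Inside:  g(c, d, mix(e, c))  →  g(c, d, c)
  Canonicalize subterm:  g(mix(c, mix(e, d), c), mix(mix(a, e), mix(a, c)), mix(a, d))  →  g(mix(c, c, d), mix(a, a, c), mix(a, d))
  Inside:  g(mix(e, g(a, a, c)), mix(mix(a, mix(b, d)), d), g(mix(d, e), b, a))  →  g(g(a, a, c), mix(a, b, d, d), g(d, b, a))
  Sort:  mix(c, c, d, g(c, d, c), g(g(a, a, c), mix(a, b, d, d), g(d, b, a)), g(mix(c, c, d), mix(a, a, c), mix(a, d)))
Right:  mix(g(mix(mix(a, a), c), mix(mix(mix(c, e), c), mix(e, d)), mix(d, a)), c, g(g(a, a, c), mix(b, mix(mix(d, mix(e, d)), e), mix(mix(e, a), e)), g(d, b, a)), mix(d, g(c, d, c)), c)
  Flatten:  mix(g(mix(mix(a, a), c), mix(mix(mix(c, e), c), mix(e, d)), mix(d, a)), c, g(g(a, a, c), mix(b, mix(mix(d, mix(e, d)), e), mix(mix(e, a), e)), g(d, b, a)), d, g(c, d, c), c)
  Simplify inside:  g(mix(mix(a, a), c), mix(mix(mix(c, e), c), mix(e, d)), mix(d, a))  →  g(mix(a, a, c), mix(c, c, d), mix(a, d))
  Inside:  g(g(a, a, c), mix(b, mix(mix(d, mix(e, d)), e), mix(mix(e, a), e)), g(d, b, a))  →  g(g(a, a, c), mix(a, b, d, d), g(d, b, a))
  Sort arguments:  mix(c, c, d, g(c, d, c), g(g(a, a, c), mix(a, b, d, d), g(d, b, a)), g(mix(a, a, c), mix(c, c, d), mix(a, d)))

Answer: no — mix(c, c, d, g(c, d, c), g(g(a, a, c), mix(a, b, d, d), g(d, b, a)), g(mix(c, c, d), mix(a, a, c), mix(a, d))) vs mix(c, c, d, g(c, d, c), g(g(a, a, c), mix(a, b, d, d), g(d, b, a)), g(mix(a, a, c), mix(c, c, d), mix(a, d)))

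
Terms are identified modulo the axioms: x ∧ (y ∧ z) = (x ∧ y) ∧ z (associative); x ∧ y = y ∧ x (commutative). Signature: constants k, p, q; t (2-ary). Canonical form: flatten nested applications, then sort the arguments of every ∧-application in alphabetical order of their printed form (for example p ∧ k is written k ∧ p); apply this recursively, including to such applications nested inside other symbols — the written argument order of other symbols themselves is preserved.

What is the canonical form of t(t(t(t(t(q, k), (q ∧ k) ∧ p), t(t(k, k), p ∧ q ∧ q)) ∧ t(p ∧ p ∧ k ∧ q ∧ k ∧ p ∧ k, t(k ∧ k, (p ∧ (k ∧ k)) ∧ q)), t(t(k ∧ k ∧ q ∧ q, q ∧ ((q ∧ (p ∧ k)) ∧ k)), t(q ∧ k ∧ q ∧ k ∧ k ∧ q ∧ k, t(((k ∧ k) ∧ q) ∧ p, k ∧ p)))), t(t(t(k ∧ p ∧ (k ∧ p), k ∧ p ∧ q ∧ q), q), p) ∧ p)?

Answer: t(t(t(k ∧ k ∧ k ∧ p ∧ p ∧ p ∧ q, t(k ∧ k, k ∧ k ∧ p ∧ q)) ∧ t(t(t(q, k), k ∧ p ∧ q), t(t(k, k), p ∧ q ∧ q)), t(t(k ∧ k ∧ q ∧ q, k ∧ k ∧ p ∧ q ∧ q), t(k ∧ k ∧ k ∧ k ∧ q ∧ q ∧ q, t(k ∧ k ∧ p ∧ q, k ∧ p)))), p ∧ t(t(t(k ∧ k ∧ p ∧ p, k ∧ p ∧ q ∧ q), q), p))

Derivation:
Focus inside:  t(t(t(q, k), (q ∧ k) ∧ p), t(t(k, k), p ∧ q ∧ q)) ∧ t(p ∧ p ∧ k ∧ q ∧ k ∧ p ∧ k, t(k ∧ k, (p ∧ (k ∧ k)) ∧ q))
Canonicalize subterm:  t(t(t(q, k), (q ∧ k) ∧ p), t(t(k, k), p ∧ q ∧ q))  →  t(t(t(q, k), k ∧ p ∧ q), t(t(k, k), p ∧ q ∧ q))
Canonicalize subterm:  t(p ∧ p ∧ k ∧ q ∧ k ∧ p ∧ k, t(k ∧ k, (p ∧ (k ∧ k)) ∧ q))  →  t(k ∧ k ∧ k ∧ p ∧ p ∧ p ∧ q, t(k ∧ k, k ∧ k ∧ p ∧ q))
Sort arguments:  t(k ∧ k ∧ k ∧ p ∧ p ∧ p ∧ q, t(k ∧ k, k ∧ k ∧ p ∧ q)) ∧ t(t(t(q, k), k ∧ p ∧ q), t(t(k, k), p ∧ q ∧ q))
Reassemble:  t(t(t(k ∧ k ∧ k ∧ p ∧ p ∧ p ∧ q, t(k ∧ k, k ∧ k ∧ p ∧ q)) ∧ t(t(t(q, k), k ∧ p ∧ q), t(t(k, k), p ∧ q ∧ q)), t(t(k ∧ k ∧ q ∧ q, k ∧ k ∧ p ∧ q ∧ q), t(k ∧ k ∧ k ∧ k ∧ q ∧ q ∧ q, t(k ∧ k ∧ p ∧ q, k ∧ p)))), p ∧ t(t(t(k ∧ k ∧ p ∧ p, k ∧ p ∧ q ∧ q), q), p))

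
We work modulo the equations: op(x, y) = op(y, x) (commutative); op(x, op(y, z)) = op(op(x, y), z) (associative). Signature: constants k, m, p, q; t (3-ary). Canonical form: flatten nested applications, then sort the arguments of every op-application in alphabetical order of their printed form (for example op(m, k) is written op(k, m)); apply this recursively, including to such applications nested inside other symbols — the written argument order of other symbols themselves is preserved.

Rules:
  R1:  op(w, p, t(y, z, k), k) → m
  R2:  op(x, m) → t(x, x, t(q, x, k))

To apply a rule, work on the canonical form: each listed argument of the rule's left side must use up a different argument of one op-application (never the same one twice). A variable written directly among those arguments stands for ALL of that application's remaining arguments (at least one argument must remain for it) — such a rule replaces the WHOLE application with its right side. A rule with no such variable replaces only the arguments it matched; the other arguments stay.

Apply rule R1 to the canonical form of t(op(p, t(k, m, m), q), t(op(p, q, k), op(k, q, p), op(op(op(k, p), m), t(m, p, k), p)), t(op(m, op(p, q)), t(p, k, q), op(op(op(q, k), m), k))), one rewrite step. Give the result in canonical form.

Answer: t(op(p, q, t(k, m, m)), t(op(k, p, q), op(k, p, q), m), t(op(m, p, q), t(p, k, q), op(k, k, m, q)))

Derivation:
Canonical form:  t(op(p, q, t(k, m, m)), t(op(k, p, q), op(k, p, q), op(k, m, p, p, t(m, p, k))), t(op(m, p, q), t(p, k, q), op(k, k, m, q)))
Apply R1:  consuming k, p, t(m, p, k);  w := op(m, p), y := m, z := p
Every leftover argument binds to the variable; the entire application is replaced.
Result:  t(op(p, q, t(k, m, m)), t(op(k, p, q), op(k, p, q), m), t(op(m, p, q), t(p, k, q), op(k, k, m, q)))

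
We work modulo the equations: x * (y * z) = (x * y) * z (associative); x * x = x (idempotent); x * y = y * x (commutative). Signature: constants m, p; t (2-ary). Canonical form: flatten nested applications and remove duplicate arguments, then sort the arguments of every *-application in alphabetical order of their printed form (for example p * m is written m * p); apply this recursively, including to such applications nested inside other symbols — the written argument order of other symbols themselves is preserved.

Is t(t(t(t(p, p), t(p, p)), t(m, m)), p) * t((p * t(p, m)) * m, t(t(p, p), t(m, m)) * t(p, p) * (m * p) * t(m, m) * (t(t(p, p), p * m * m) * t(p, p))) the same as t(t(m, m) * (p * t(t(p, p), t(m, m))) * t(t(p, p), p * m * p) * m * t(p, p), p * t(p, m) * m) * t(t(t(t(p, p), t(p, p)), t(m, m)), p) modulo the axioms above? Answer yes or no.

Left:  t(t(t(t(p, p), t(p, p)), t(m, m)), p) * t((p * t(p, m)) * m, t(t(p, p), t(m, m)) * t(p, p) * (m * p) * t(m, m) * (t(t(p, p), p * m * m) * t(p, p)))
  Simplify inside:  t((p * t(p, m)) * m, t(t(p, p), t(m, m)) * t(p, p) * (m * p) * t(m, m) * (t(t(p, p), p * m * m) * t(p, p)))  →  t(m * p * t(p, m), m * p * t(m, m) * t(p, p) * t(t(p, p), m * p) * t(t(p, p), t(m, m)))
  Order the arguments:  t(m * p * t(p, m), m * p * t(m, m) * t(p, p) * t(t(p, p), m * p) * t(t(p, p), t(m, m))) * t(t(t(t(p, p), t(p, p)), t(m, m)), p)
Right:  t(t(m, m) * (p * t(t(p, p), t(m, m))) * t(t(p, p), p * m * p) * m * t(p, p), p * t(p, m) * m) * t(t(t(t(p, p), t(p, p)), t(m, m)), p)
  Canonicalize subterm:  t(t(m, m) * (p * t(t(p, p), t(m, m))) * t(t(p, p), p * m * p) * m * t(p, p), p * t(p, m) * m)  →  t(m * p * t(m, m) * t(p, p) * t(t(p, p), m * p) * t(t(p, p), t(m, m)), m * p * t(p, m))
  Order the arguments:  t(m * p * t(m, m) * t(p, p) * t(t(p, p), m * p) * t(t(p, p), t(m, m)), m * p * t(p, m)) * t(t(t(t(p, p), t(p, p)), t(m, m)), p)

Answer: no — t(m * p * t(p, m), m * p * t(m, m) * t(p, p) * t(t(p, p), m * p) * t(t(p, p), t(m, m))) * t(t(t(t(p, p), t(p, p)), t(m, m)), p) vs t(m * p * t(m, m) * t(p, p) * t(t(p, p), m * p) * t(t(p, p), t(m, m)), m * p * t(p, m)) * t(t(t(t(p, p), t(p, p)), t(m, m)), p)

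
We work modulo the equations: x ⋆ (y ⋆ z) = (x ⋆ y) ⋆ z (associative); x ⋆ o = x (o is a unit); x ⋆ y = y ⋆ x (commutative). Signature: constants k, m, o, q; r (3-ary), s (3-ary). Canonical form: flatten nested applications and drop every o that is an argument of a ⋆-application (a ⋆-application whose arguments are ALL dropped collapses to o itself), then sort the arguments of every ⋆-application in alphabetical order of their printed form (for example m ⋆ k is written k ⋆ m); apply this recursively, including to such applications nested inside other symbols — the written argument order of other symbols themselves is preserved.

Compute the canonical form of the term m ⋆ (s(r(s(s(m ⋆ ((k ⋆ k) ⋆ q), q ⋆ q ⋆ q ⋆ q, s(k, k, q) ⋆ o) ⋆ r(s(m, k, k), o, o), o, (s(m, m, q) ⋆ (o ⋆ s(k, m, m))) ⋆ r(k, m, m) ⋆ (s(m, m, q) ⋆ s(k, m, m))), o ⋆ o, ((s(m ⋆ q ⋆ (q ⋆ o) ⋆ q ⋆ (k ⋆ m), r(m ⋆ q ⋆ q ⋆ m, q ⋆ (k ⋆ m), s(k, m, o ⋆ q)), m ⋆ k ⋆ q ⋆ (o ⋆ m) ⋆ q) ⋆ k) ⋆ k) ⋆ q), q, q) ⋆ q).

Answer: m ⋆ q ⋆ s(r(s(r(s(m, k, k), o, o) ⋆ s(k ⋆ k ⋆ m ⋆ q, q ⋆ q ⋆ q ⋆ q, s(k, k, q)), o, r(k, m, m) ⋆ s(k, m, m) ⋆ s(k, m, m) ⋆ s(m, m, q) ⋆ s(m, m, q)), o, k ⋆ k ⋆ q ⋆ s(k ⋆ m ⋆ m ⋆ q ⋆ q ⋆ q, r(m ⋆ m ⋆ q ⋆ q, k ⋆ m ⋆ q, s(k, m, q)), k ⋆ m ⋆ m ⋆ q ⋆ q)), q, q)

Derivation:
Merge nested applications:  m ⋆ s(r(s(s(m ⋆ ((k ⋆ k) ⋆ q), q ⋆ q ⋆ q ⋆ q, s(k, k, q) ⋆ o) ⋆ r(s(m, k, k), o, o), o, (s(m, m, q) ⋆ (o ⋆ s(k, m, m))) ⋆ r(k, m, m) ⋆ (s(m, m, q) ⋆ s(k, m, m))), o ⋆ o, ((s(m ⋆ q ⋆ (q ⋆ o) ⋆ q ⋆ (k ⋆ m), r(m ⋆ q ⋆ q ⋆ m, q ⋆ (k ⋆ m), s(k, m, o ⋆ q)), m ⋆ k ⋆ q ⋆ (o ⋆ m) ⋆ q) ⋆ k) ⋆ k) ⋆ q), q, q) ⋆ q
Simplify inside:  s(r(s(s(m ⋆ ((k ⋆ k) ⋆ q), q ⋆ q ⋆ q ⋆ q, s(k, k, q) ⋆ o) ⋆ r(s(m, k, k), o, o), o, (s(m, m, q) ⋆ (o ⋆ s(k, m, m))) ⋆ r(k, m, m) ⋆ (s(m, m, q) ⋆ s(k, m, m))), o ⋆ o, ((s(m ⋆ q ⋆ (q ⋆ o) ⋆ q ⋆ (k ⋆ m), r(m ⋆ q ⋆ q ⋆ m, q ⋆ (k ⋆ m), s(k, m, o ⋆ q)), m ⋆ k ⋆ q ⋆ (o ⋆ m) ⋆ q) ⋆ k) ⋆ k) ⋆ q), q, q)  →  s(r(s(r(s(m, k, k), o, o) ⋆ s(k ⋆ k ⋆ m ⋆ q, q ⋆ q ⋆ q ⋆ q, s(k, k, q)), o, r(k, m, m) ⋆ s(k, m, m) ⋆ s(k, m, m) ⋆ s(m, m, q) ⋆ s(m, m, q)), o, k ⋆ k ⋆ q ⋆ s(k ⋆ m ⋆ m ⋆ q ⋆ q ⋆ q, r(m ⋆ m ⋆ q ⋆ q, k ⋆ m ⋆ q, s(k, m, q)), k ⋆ m ⋆ m ⋆ q ⋆ q)), q, q)
Sort arguments:  m ⋆ q ⋆ s(r(s(r(s(m, k, k), o, o) ⋆ s(k ⋆ k ⋆ m ⋆ q, q ⋆ q ⋆ q ⋆ q, s(k, k, q)), o, r(k, m, m) ⋆ s(k, m, m) ⋆ s(k, m, m) ⋆ s(m, m, q) ⋆ s(m, m, q)), o, k ⋆ k ⋆ q ⋆ s(k ⋆ m ⋆ m ⋆ q ⋆ q ⋆ q, r(m ⋆ m ⋆ q ⋆ q, k ⋆ m ⋆ q, s(k, m, q)), k ⋆ m ⋆ m ⋆ q ⋆ q)), q, q)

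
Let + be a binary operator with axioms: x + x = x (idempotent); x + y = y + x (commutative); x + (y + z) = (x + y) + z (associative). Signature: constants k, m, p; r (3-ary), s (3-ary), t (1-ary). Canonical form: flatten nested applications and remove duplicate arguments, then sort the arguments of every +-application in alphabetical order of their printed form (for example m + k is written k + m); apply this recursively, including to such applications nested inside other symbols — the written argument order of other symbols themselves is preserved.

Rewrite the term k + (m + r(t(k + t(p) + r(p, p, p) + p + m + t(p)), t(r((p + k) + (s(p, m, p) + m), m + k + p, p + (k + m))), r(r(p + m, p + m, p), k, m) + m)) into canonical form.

Answer: k + m + r(t(k + m + p + r(p, p, p) + t(p)), t(r(k + m + p + s(p, m, p), k + m + p, k + m + p)), m + r(r(m + p, m + p, p), k, m))

Derivation:
Flatten:  k + m + r(t(k + t(p) + r(p, p, p) + p + m + t(p)), t(r((p + k) + (s(p, m, p) + m), m + k + p, p + (k + m))), r(r(p + m, p + m, p), k, m) + m)
Simplify inside:  r(t(k + t(p) + r(p, p, p) + p + m + t(p)), t(r((p + k) + (s(p, m, p) + m), m + k + p, p + (k + m))), r(r(p + m, p + m, p), k, m) + m)  →  r(t(k + m + p + r(p, p, p) + t(p)), t(r(k + m + p + s(p, m, p), k + m + p, k + m + p)), m + r(r(m + p, m + p, p), k, m))
Order the arguments:  k + m + r(t(k + m + p + r(p, p, p) + t(p)), t(r(k + m + p + s(p, m, p), k + m + p, k + m + p)), m + r(r(m + p, m + p, p), k, m))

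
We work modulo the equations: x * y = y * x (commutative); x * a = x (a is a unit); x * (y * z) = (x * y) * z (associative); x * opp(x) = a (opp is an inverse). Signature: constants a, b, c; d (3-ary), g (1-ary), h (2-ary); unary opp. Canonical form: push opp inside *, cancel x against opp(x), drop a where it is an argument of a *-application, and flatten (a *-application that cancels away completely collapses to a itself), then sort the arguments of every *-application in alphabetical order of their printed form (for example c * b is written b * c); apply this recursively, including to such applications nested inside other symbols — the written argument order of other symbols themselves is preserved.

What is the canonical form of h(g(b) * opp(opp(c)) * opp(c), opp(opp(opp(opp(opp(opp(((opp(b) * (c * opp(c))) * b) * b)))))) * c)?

Descend into:  opp(opp(opp(opp(opp(opp(((opp(b) * (c * opp(c))) * b) * b)))))) * c
Push opp inside:  distribute opp over * and collapse double opp
Combine occurrences:  b * c
Put back:  h(g(b), b * c)

Answer: h(g(b), b * c)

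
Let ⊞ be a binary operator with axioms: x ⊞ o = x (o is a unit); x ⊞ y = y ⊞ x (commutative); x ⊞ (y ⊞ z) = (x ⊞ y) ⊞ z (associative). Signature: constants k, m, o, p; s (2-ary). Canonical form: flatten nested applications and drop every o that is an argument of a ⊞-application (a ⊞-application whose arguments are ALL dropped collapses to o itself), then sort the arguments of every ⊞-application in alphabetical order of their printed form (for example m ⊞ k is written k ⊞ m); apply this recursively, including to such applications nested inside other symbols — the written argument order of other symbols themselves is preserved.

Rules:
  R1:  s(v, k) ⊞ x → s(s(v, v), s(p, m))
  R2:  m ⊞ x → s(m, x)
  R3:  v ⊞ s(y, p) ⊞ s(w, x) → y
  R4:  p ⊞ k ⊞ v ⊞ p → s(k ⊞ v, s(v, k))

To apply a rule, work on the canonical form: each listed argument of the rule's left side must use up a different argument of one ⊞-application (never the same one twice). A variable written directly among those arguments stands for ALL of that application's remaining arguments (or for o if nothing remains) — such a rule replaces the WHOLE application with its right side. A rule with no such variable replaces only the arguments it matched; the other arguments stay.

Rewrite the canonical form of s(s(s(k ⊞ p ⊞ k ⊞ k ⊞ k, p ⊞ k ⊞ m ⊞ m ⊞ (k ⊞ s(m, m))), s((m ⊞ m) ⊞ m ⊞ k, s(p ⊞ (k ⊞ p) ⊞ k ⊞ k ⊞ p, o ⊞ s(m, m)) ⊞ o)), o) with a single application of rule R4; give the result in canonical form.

Canonical form:  s(s(s(k ⊞ k ⊞ k ⊞ k ⊞ p, k ⊞ k ⊞ m ⊞ m ⊞ p ⊞ s(m, m)), s(k ⊞ m ⊞ m ⊞ m, s(k ⊞ k ⊞ k ⊞ p ⊞ p ⊞ p, s(m, m)))), o)
Apply R4:  consuming k, p, p;  v := k ⊞ k ⊞ p
Every leftover argument binds to the variable; the entire application is replaced.
New term:  s(s(s(k ⊞ k ⊞ k ⊞ k ⊞ p, k ⊞ k ⊞ m ⊞ m ⊞ p ⊞ s(m, m)), s(k ⊞ m ⊞ m ⊞ m, s(s(k ⊞ k ⊞ k ⊞ p, s(k ⊞ k ⊞ p, k)), s(m, m)))), o)

Answer: s(s(s(k ⊞ k ⊞ k ⊞ k ⊞ p, k ⊞ k ⊞ m ⊞ m ⊞ p ⊞ s(m, m)), s(k ⊞ m ⊞ m ⊞ m, s(s(k ⊞ k ⊞ k ⊞ p, s(k ⊞ k ⊞ p, k)), s(m, m)))), o)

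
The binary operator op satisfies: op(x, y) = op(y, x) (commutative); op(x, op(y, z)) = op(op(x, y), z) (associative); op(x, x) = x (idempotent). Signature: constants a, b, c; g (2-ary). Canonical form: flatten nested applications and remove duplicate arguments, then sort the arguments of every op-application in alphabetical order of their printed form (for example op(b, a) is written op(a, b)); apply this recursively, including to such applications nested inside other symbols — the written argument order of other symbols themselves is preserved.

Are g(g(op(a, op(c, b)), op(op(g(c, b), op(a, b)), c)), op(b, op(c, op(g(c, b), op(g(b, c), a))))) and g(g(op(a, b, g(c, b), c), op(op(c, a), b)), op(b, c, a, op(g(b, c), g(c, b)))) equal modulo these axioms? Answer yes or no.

Answer: no — g(g(op(a, b, c), op(a, b, c, g(c, b))), op(a, b, c, g(b, c), g(c, b))) vs g(g(op(a, b, c, g(c, b)), op(a, b, c)), op(a, b, c, g(b, c), g(c, b)))

Derivation:
Left:  g(g(op(a, op(c, b)), op(op(g(c, b), op(a, b)), c)), op(b, op(c, op(g(c, b), op(g(b, c), a)))))
  Descend into:  op(b, op(c, op(g(c, b), op(g(b, c), a))))
  Flatten:  op(b, c, g(c, b), g(b, c), a)
  Sort arguments:  op(a, b, c, g(b, c), g(c, b))
  Put back:  g(g(op(a, b, c), op(a, b, c, g(c, b))), op(a, b, c, g(b, c), g(c, b)))
Right:  g(g(op(a, b, g(c, b), c), op(op(c, a), b)), op(b, c, a, op(g(b, c), g(c, b))))
  Descend into:  op(b, c, a, op(g(b, c), g(c, b)))
  Flatten:  op(b, c, a, g(b, c), g(c, b))
  Order the arguments:  op(a, b, c, g(b, c), g(c, b))
  Rebuild:  g(g(op(a, b, c, g(c, b)), op(a, b, c)), op(a, b, c, g(b, c), g(c, b)))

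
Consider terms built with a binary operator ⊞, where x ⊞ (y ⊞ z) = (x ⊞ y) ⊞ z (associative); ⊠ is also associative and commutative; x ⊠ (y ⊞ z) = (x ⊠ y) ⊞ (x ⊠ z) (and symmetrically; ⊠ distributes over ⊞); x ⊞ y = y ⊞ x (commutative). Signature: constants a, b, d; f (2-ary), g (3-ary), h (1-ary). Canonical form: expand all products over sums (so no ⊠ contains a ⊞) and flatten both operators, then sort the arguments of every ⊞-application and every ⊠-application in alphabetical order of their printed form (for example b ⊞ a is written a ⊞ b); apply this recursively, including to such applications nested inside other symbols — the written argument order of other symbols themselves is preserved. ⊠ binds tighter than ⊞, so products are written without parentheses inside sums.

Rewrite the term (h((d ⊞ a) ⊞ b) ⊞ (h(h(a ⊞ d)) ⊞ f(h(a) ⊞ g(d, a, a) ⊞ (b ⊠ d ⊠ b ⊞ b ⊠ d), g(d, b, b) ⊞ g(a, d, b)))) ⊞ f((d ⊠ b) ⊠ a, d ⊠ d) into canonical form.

Merge nested applications:  h(a ⊞ b ⊞ d) ⊞ h(h(a ⊞ d)) ⊞ f(b ⊠ b ⊠ d ⊞ b ⊠ d ⊞ g(d, a, a) ⊞ h(a), g(a, d, b) ⊞ g(d, b, b)) ⊞ f(a ⊠ b ⊠ d, d ⊠ d)
Order the arguments:  f(a ⊠ b ⊠ d, d ⊠ d) ⊞ f(b ⊠ b ⊠ d ⊞ b ⊠ d ⊞ g(d, a, a) ⊞ h(a), g(a, d, b) ⊞ g(d, b, b)) ⊞ h(a ⊞ b ⊞ d) ⊞ h(h(a ⊞ d))

Answer: f(a ⊠ b ⊠ d, d ⊠ d) ⊞ f(b ⊠ b ⊠ d ⊞ b ⊠ d ⊞ g(d, a, a) ⊞ h(a), g(a, d, b) ⊞ g(d, b, b)) ⊞ h(a ⊞ b ⊞ d) ⊞ h(h(a ⊞ d))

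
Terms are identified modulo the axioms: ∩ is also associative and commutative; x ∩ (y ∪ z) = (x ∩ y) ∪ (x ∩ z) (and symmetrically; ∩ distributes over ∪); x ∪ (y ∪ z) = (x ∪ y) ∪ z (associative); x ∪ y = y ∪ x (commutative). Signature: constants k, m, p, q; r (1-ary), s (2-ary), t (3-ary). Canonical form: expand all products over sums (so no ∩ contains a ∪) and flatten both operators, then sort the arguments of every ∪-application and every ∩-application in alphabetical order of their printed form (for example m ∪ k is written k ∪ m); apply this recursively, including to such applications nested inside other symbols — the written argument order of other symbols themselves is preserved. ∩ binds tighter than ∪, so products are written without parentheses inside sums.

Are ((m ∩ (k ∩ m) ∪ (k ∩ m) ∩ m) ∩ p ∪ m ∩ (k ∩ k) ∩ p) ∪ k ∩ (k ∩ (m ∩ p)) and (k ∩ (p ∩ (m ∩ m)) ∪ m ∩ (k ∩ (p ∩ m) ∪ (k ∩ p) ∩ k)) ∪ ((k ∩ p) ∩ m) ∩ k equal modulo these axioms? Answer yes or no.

Left:  ((m ∩ (k ∩ m) ∪ (k ∩ m) ∩ m) ∩ p ∪ m ∩ (k ∩ k) ∩ p) ∪ k ∩ (k ∩ (m ∩ p))
  Expand:  k ∩ m ∩ m ∩ p ∪ k ∩ m ∩ m ∩ p ∪ k ∩ k ∩ m ∩ p ∪ k ∩ k ∩ m ∩ p
  Sort arguments:  k ∩ k ∩ m ∩ p ∪ k ∩ k ∩ m ∩ p ∪ k ∩ m ∩ m ∩ p ∪ k ∩ m ∩ m ∩ p
Right:  (k ∩ (p ∩ (m ∩ m)) ∪ m ∩ (k ∩ (p ∩ m) ∪ (k ∩ p) ∩ k)) ∪ ((k ∩ p) ∩ m) ∩ k
  Expand products over sums:  k ∩ m ∩ m ∩ p ∪ k ∩ m ∩ m ∩ p ∪ k ∩ k ∩ m ∩ p ∪ k ∩ k ∩ m ∩ p
  Sort arguments:  k ∩ k ∩ m ∩ p ∪ k ∩ k ∩ m ∩ p ∪ k ∩ m ∩ m ∩ p ∪ k ∩ m ∩ m ∩ p

Answer: yes — both canonical forms are k ∩ k ∩ m ∩ p ∪ k ∩ k ∩ m ∩ p ∪ k ∩ m ∩ m ∩ p ∪ k ∩ m ∩ m ∩ p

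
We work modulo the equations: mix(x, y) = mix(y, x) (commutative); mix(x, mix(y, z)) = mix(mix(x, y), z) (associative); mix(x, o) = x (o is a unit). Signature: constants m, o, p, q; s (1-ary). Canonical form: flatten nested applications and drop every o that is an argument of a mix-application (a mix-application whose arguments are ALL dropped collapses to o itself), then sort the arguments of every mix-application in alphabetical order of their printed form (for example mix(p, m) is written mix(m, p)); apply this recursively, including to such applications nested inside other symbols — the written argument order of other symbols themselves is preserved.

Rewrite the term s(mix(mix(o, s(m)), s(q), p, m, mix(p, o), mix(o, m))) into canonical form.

Focus inside:  mix(mix(o, s(m)), s(q), p, m, mix(p, o), mix(o, m))
Flatten:  mix(o, s(m), s(q), p, m, p, o, o, m)
Units out:  drop o (×3)
Sort:  mix(m, m, p, p, s(m), s(q))
Reassemble:  s(mix(m, m, p, p, s(m), s(q)))

Answer: s(mix(m, m, p, p, s(m), s(q)))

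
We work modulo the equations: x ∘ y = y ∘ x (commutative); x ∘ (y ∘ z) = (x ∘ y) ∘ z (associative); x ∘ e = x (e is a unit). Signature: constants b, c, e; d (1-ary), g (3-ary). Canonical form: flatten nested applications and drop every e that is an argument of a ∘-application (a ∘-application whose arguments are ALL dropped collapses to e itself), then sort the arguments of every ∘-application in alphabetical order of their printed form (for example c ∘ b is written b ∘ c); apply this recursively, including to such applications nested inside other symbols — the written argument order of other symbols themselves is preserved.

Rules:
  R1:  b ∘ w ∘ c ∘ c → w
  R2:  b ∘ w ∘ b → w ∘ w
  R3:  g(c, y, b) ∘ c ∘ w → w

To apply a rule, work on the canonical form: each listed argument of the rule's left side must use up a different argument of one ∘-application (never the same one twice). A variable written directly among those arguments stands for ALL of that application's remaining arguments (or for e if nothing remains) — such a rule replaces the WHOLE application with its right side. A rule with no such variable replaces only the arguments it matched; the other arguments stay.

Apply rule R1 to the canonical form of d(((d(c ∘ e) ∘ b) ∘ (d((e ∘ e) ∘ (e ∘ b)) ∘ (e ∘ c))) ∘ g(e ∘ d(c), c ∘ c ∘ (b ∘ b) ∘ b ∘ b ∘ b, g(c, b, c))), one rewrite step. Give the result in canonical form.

Answer: d(b ∘ c ∘ d(b) ∘ d(c) ∘ g(d(c), b ∘ b ∘ b ∘ b, g(c, b, c)))

Derivation:
Canonical form:  d(b ∘ c ∘ d(b) ∘ d(c) ∘ g(d(c), b ∘ b ∘ b ∘ b ∘ b ∘ c ∘ c, g(c, b, c)))
R1 matches:  uses b, c, c;  w := b ∘ b ∘ b ∘ b
The variable takes the whole remainder — replace the entire application.
New term:  d(b ∘ c ∘ d(b) ∘ d(c) ∘ g(d(c), b ∘ b ∘ b ∘ b, g(c, b, c)))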